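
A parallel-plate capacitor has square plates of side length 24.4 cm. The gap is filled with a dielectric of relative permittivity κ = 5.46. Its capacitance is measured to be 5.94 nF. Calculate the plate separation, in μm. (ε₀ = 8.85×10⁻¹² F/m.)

A = (24.4 cm)² = 5.95×10⁻² m².
d = κε₀A/C = 5.46 × 8.85×10⁻¹² × 5.95×10⁻² / 5.94×10⁻⁹ = 4.84×10⁻⁴ m.

d ≈ 484 μm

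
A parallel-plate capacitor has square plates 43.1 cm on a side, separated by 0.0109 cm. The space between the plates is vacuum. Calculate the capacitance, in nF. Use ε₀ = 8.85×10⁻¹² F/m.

C ≈ 15.1 nF

A = (43.1 cm)² = 0.186 m².
C = ε₀A/d = 8.85×10⁻¹² × 0.186 / 1.09×10⁻⁴ = 1.51×10⁻⁸ F.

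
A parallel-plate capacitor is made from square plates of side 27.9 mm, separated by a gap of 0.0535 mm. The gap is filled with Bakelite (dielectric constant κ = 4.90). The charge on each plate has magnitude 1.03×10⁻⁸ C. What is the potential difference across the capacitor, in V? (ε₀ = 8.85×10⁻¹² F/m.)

16.3 V

A = (27.9 mm)² = 7.78×10⁻⁴ m².
C = κε₀A/d = 4.90 × 8.85×10⁻¹² × 7.78×10⁻⁴ / 5.35×10⁻⁵ = 6.31×10⁻¹⁰ F.
V = Q/C = 1.03×10⁻⁸ / 6.31×10⁻¹⁰ = 16.3 V.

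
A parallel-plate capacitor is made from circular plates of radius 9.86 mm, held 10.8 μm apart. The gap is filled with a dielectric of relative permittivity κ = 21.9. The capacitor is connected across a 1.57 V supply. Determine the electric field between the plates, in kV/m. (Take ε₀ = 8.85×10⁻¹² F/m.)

E ≈ 145 kV/m

E = V/d = 1.57 / 1.08×10⁻⁵ = 1.45×10⁵ V/m.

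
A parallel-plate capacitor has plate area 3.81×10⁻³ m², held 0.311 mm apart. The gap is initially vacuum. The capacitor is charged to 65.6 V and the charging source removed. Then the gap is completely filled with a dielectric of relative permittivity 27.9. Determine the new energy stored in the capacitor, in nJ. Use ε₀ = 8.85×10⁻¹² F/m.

Initially C₁ = ε₀A/d = 8.85×10⁻¹² × 3.81×10⁻³ / 3.11×10⁻⁴ = 1.08×10⁻¹⁰ F.
U₁ = 2.33×10⁻⁷ J.
Isolated ⇒ Q is held fixed. C₂ = 27.9 C₁ and U = Q²/(2C), so U₂/U₁ = C₁/C₂ = 0.0358.
U₂ = 0.0358 × 2.33×10⁻⁷ = 8.36×10⁻⁹ J.

U ≈ 8.36 nJ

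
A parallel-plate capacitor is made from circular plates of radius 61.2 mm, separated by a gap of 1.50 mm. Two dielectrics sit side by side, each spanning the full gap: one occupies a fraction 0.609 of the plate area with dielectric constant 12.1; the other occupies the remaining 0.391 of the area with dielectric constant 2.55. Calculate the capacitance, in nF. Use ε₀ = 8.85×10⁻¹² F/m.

A = π(61.2 mm)² = 1.18×10⁻² m².
Side-by-side slabs ⇒ two capacitors in parallel, each spanning the full gap.
C₁ = κ₁ε₀A₁/d = 12.1 × 8.85×10⁻¹² × 7.17×10⁻³ / 1.50×10⁻³ = 5.12×10⁻¹⁰ F.
C₂ = κ₂ε₀A₂/d = 2.55 × 8.85×10⁻¹² × 4.60×10⁻³ / 1.50×10⁻³ = 6.92×10⁻¹¹ F.
C = C₁ + C₂ = 5.81×10⁻¹⁰ F.

0.581 nF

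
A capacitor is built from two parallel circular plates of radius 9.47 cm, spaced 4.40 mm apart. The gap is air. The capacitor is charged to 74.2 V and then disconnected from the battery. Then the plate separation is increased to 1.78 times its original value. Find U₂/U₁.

Isolated ⇒ Q is held fixed.
C₂ = 0.562 C₁ and U = Q²/(2C), so U₂/U₁ = C₁/C₂ = 1.78.

U₂/U₁ ≈ 1.78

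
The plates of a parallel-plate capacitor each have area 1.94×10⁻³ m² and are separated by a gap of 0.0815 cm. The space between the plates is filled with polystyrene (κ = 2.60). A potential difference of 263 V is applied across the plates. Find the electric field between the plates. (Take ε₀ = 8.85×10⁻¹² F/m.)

E = V/d = 263 / 8.15×10⁻⁴ = 3.23×10⁵ V/m.

E ≈ 323 V/mm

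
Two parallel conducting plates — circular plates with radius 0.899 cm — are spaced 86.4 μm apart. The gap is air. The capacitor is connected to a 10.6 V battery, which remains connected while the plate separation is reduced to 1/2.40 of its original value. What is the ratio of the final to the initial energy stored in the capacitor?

U₂/U₁ ≈ 2.40

Battery connected ⇒ V is held fixed.
C₂ = 2.40 C₁ and U = ½CV², so U₂/U₁ = C₂/C₁ = 2.40.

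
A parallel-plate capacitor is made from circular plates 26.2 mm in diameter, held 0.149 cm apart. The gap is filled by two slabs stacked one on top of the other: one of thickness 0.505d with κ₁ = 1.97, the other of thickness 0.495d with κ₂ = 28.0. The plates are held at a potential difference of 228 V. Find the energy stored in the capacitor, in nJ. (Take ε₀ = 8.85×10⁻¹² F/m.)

A = π(26.2/2 mm)² = 5.39×10⁻⁴ m².
Stacked slabs ⇒ two capacitors in series, each with the full plate area.
C₁ = κ₁ε₀A/d₁ = 1.97 × 8.85×10⁻¹² × 5.39×10⁻⁴ / 7.52×10⁻⁴ = 1.25×10⁻¹¹ F.
C₂ = κ₂ε₀A/d₂ = 28.0 × 8.85×10⁻¹² × 5.39×10⁻⁴ / 7.38×10⁻⁴ = 1.81×10⁻¹⁰ F.
C = (1/C₁ + 1/C₂)⁻¹ = 1.17×10⁻¹¹ F.
U = ½CV² = ½ × 1.17×10⁻¹¹ × (228)² = 3.04×10⁻⁷ J.

304 nJ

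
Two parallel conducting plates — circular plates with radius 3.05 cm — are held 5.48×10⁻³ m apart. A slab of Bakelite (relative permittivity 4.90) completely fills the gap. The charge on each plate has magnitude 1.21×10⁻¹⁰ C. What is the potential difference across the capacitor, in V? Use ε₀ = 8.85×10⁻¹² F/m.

V ≈ 5.23 V

A = π(3.05 cm)² = 2.92×10⁻³ m².
C = κε₀A/d = 4.90 × 8.85×10⁻¹² × 2.92×10⁻³ / 5.48×10⁻³ = 2.31×10⁻¹¹ F.
V = Q/C = 1.21×10⁻¹⁰ / 2.31×10⁻¹¹ = 5.23 V.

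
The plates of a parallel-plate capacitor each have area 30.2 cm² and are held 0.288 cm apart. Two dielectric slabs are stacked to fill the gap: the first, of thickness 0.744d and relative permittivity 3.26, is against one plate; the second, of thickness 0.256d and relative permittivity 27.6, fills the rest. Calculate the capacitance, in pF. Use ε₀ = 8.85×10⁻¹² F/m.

C ≈ 39.1 pF

A = 30.2 cm² = 3.02×10⁻³ m².
Stacked slabs ⇒ two capacitors in series, each with the full plate area.
C₁ = κ₁ε₀A/d₁ = 3.26 × 8.85×10⁻¹² × 3.02×10⁻³ / 2.14×10⁻³ = 4.07×10⁻¹¹ F.
C₂ = κ₂ε₀A/d₂ = 27.6 × 8.85×10⁻¹² × 3.02×10⁻³ / 7.37×10⁻⁴ = 1.00×10⁻⁹ F.
C = (1/C₁ + 1/C₂)⁻¹ = 3.91×10⁻¹¹ F.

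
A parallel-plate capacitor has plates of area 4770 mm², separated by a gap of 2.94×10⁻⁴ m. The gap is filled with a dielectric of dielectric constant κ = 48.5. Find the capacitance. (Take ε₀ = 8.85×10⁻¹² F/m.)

A = 4770 mm² = 4.77×10⁻³ m².
C = κε₀A/d = 48.5 × 8.85×10⁻¹² × 4.77×10⁻³ / 2.94×10⁻⁴ = 6.96×10⁻⁹ F.

C ≈ 6.96 nF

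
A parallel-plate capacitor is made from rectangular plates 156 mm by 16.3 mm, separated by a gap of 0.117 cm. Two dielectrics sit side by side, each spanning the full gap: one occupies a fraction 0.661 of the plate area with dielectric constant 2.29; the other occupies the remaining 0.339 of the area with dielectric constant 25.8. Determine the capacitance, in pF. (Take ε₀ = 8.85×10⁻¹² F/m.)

A = 156 × 16.3 mm² = 2.54×10⁻³ m².
Side-by-side slabs ⇒ two capacitors in parallel, each spanning the full gap.
C₁ = κ₁ε₀A₁/d = 2.29 × 8.85×10⁻¹² × 1.68×10⁻³ / 1.17×10⁻³ = 2.91×10⁻¹¹ F.
C₂ = κ₂ε₀A₂/d = 25.8 × 8.85×10⁻¹² × 8.62×10⁻⁴ / 1.17×10⁻³ = 1.68×10⁻¹⁰ F.
C = C₁ + C₂ = 1.97×10⁻¹⁰ F.

C ≈ 197 pF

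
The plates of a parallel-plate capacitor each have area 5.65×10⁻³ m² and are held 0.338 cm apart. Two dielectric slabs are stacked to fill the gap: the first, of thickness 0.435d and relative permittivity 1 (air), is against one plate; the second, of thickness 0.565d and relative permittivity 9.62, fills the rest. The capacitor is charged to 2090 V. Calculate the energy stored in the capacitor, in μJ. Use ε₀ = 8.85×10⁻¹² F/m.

65.4 μJ

Stacked slabs ⇒ two capacitors in series, each with the full plate area.
C₁ = κ₁ε₀A/d₁ = 1.00 × 8.85×10⁻¹² × 5.65×10⁻³ / 1.47×10⁻³ = 3.40×10⁻¹¹ F.
C₂ = κ₂ε₀A/d₂ = 9.62 × 8.85×10⁻¹² × 5.65×10⁻³ / 1.91×10⁻³ = 2.52×10⁻¹⁰ F.
C = (1/C₁ + 1/C₂)⁻¹ = 3.00×10⁻¹¹ F.
U = ½CV² = ½ × 3.00×10⁻¹¹ × (2090)² = 6.54×10⁻⁵ J.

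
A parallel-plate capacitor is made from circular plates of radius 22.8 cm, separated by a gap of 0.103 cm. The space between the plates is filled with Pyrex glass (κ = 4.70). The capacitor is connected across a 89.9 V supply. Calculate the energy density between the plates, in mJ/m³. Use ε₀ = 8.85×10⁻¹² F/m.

E = V/d = 89.9 / 1.03×10⁻³ = 8.73×10⁴ V/m.
u = ½κε₀E² = ½ × 4.70 × 8.85×10⁻¹² × (8.73×10⁴)² = 0.158 J/m³.

u ≈ 158 mJ/m³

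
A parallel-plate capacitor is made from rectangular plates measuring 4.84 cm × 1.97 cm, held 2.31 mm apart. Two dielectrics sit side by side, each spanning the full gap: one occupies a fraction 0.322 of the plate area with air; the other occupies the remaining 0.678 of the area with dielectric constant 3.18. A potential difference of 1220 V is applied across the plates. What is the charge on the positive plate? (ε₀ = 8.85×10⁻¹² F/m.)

A = 4.84 × 1.97 cm² = 9.53×10⁻⁴ m².
Side-by-side slabs ⇒ two capacitors in parallel, each spanning the full gap.
C₁ = κ₁ε₀A₁/d = 1.00 × 8.85×10⁻¹² × 3.07×10⁻⁴ / 2.31×10⁻³ = 1.18×10⁻¹² F.
C₂ = κ₂ε₀A₂/d = 3.18 × 8.85×10⁻¹² × 6.46×10⁻⁴ / 2.31×10⁻³ = 7.88×10⁻¹² F.
C = C₁ + C₂ = 9.05×10⁻¹² F.
Q = CV = 9.05×10⁻¹² × 1220 = 1.10×10⁻⁸ C.

Q ≈ 11.0 nC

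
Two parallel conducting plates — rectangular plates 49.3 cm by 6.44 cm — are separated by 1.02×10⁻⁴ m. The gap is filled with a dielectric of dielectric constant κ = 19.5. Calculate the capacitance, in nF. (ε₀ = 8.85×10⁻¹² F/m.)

C ≈ 53.7 nF

A = 49.3 × 6.44 cm² = 3.17×10⁻² m².
C = κε₀A/d = 19.5 × 8.85×10⁻¹² × 3.17×10⁻² / 1.02×10⁻⁴ = 5.37×10⁻⁸ F.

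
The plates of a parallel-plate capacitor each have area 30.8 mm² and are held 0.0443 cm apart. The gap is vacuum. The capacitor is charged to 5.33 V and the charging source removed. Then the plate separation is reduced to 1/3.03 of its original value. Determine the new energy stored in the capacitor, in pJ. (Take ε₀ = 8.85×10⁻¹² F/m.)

2.88 pJ

A = 30.8 mm² = 3.08×10⁻⁵ m².
Initially C₁ = ε₀A/d = 8.85×10⁻¹² × 3.08×10⁻⁵ / 4.43×10⁻⁴ = 6.15×10⁻¹³ F.
U₁ = 8.74×10⁻¹² J.
Isolated ⇒ Q is held fixed. C₂ = 3.03 C₁ and U = Q²/(2C), so U₂/U₁ = C₁/C₂ = 0.330.
U₂ = 0.330 × 8.74×10⁻¹² = 2.88×10⁻¹² J.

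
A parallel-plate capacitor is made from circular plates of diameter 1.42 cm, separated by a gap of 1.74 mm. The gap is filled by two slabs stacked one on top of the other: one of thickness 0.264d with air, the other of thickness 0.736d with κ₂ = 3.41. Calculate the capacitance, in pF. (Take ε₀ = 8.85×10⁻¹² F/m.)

A = π(1.42/2 cm)² = 1.58×10⁻⁴ m².
Stacked slabs ⇒ two capacitors in series, each with the full plate area.
C₁ = κ₁ε₀A/d₁ = 1.00 × 8.85×10⁻¹² × 1.58×10⁻⁴ / 4.59×10⁻⁴ = 3.05×10⁻¹² F.
C₂ = κ₂ε₀A/d₂ = 3.41 × 8.85×10⁻¹² × 1.58×10⁻⁴ / 1.28×10⁻³ = 3.73×10⁻¹² F.
C = (1/C₁ + 1/C₂)⁻¹ = 1.68×10⁻¹² F.

C ≈ 1.68 pF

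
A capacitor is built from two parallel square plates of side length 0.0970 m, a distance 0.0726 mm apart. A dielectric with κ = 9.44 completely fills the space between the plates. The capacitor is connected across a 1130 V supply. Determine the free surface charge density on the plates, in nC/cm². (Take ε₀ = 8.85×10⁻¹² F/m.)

A = (0.0970 m)² = 9.41×10⁻³ m².
C = κε₀A/d = 9.44 × 8.85×10⁻¹² × 9.41×10⁻³ / 7.26×10⁻⁵ = 1.08×10⁻⁸ F.
σ = Q/A = CV/A = 1.08×10⁻⁸ × 1130 / 9.41×10⁻³ = 1.30×10⁻³ C/m².

130 nC/cm²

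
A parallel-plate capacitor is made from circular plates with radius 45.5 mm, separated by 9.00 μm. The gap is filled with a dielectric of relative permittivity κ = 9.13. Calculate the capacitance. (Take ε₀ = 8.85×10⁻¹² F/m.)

A = π(45.5 mm)² = 6.50×10⁻³ m².
C = κε₀A/d = 9.13 × 8.85×10⁻¹² × 6.50×10⁻³ / 9.00×10⁻⁶ = 5.84×10⁻⁸ F.

58.4 nF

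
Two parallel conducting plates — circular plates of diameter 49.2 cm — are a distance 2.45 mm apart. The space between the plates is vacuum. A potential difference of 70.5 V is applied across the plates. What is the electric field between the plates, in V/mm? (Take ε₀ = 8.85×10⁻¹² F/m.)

E = V/d = 70.5 / 2.45×10⁻³ = 2.88×10⁴ V/m.

E ≈ 28.8 V/mm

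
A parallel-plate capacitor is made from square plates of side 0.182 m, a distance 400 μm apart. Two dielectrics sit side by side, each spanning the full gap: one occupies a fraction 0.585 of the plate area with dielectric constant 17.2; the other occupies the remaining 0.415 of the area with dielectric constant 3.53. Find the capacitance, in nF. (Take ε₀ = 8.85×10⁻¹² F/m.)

A = (0.182 m)² = 3.31×10⁻² m².
Side-by-side slabs ⇒ two capacitors in parallel, each spanning the full gap.
C₁ = κ₁ε₀A₁/d = 17.2 × 8.85×10⁻¹² × 1.94×10⁻² / 4.00×10⁻⁴ = 7.37×10⁻⁹ F.
C₂ = κ₂ε₀A₂/d = 3.53 × 8.85×10⁻¹² × 1.37×10⁻² / 4.00×10⁻⁴ = 1.07×10⁻⁹ F.
C = C₁ + C₂ = 8.45×10⁻⁹ F.

8.45 nF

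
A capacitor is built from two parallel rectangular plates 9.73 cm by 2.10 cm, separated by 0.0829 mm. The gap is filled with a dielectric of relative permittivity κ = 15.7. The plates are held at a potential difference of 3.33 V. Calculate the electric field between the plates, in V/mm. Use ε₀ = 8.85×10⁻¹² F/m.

40.2 V/mm

E = V/d = 3.33 / 8.29×10⁻⁵ = 4.02×10⁴ V/m.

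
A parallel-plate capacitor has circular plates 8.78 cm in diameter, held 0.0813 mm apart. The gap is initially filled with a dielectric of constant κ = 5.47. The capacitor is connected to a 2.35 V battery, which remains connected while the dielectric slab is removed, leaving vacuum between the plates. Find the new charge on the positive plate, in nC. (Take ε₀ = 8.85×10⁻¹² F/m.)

Q ≈ 1.55 nC

A = π(8.78/2 cm)² = 6.05×10⁻³ m².
Initially C₁ = κε₀A/d = 5.47 × 8.85×10⁻¹² × 6.05×10⁻³ / 8.13×10⁻⁵ = 3.61×10⁻⁹ F.
Q₁ = 8.47×10⁻⁹ C.
Battery connected ⇒ V is held fixed. C₂ = 0.183 C₁ and Q = CV, so Q₂/Q₁ = C₂/C₁ = 0.183.
Q₂ = 0.183 × 8.47×10⁻⁹ = 1.55×10⁻⁹ C.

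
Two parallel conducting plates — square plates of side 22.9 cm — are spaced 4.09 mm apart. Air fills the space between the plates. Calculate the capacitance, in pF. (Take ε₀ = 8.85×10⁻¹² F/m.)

A = (22.9 cm)² = 5.24×10⁻² m².
C = ε₀A/d = 8.85×10⁻¹² × 5.24×10⁻² / 4.09×10⁻³ = 1.13×10⁻¹⁰ F.

C ≈ 113 pF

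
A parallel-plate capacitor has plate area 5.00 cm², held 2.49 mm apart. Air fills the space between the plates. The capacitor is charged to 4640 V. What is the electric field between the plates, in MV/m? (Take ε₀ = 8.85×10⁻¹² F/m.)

1.86 MV/m

E = V/d = 4640 / 2.49×10⁻³ = 1.86×10⁶ V/m.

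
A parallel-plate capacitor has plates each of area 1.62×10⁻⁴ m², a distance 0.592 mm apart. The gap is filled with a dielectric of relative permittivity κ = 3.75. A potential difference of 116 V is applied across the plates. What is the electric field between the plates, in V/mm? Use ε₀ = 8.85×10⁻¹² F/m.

E ≈ 196 V/mm

E = V/d = 116 / 5.92×10⁻⁴ = 1.96×10⁵ V/m.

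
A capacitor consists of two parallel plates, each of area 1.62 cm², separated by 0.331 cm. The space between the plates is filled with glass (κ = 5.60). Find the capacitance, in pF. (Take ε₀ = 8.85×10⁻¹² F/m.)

C ≈ 2.43 pF

A = 1.62 cm² = 1.62×10⁻⁴ m².
C = κε₀A/d = 5.60 × 8.85×10⁻¹² × 1.62×10⁻⁴ / 3.31×10⁻³ = 2.43×10⁻¹² F.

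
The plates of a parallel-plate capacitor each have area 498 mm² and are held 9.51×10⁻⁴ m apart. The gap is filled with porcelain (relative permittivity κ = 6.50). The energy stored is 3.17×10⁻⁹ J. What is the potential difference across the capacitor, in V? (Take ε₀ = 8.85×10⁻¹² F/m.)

A = 498 mm² = 4.98×10⁻⁴ m².
C = κε₀A/d = 6.50 × 8.85×10⁻¹² × 4.98×10⁻⁴ / 9.51×10⁻⁴ = 3.01×10⁻¹¹ F.
V = √(2U/C) = √(2 × 3.17×10⁻⁹ / 3.01×10⁻¹¹) = 14.5 V.

V ≈ 14.5 V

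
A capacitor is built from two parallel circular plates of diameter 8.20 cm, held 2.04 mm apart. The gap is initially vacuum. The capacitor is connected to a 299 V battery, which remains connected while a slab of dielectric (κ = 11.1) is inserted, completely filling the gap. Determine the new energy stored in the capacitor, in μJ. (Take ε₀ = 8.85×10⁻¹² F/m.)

U ≈ 11.4 μJ

A = π(8.20/2 cm)² = 5.28×10⁻³ m².
Initially C₁ = ε₀A/d = 8.85×10⁻¹² × 5.28×10⁻³ / 2.04×10⁻³ = 2.29×10⁻¹¹ F.
U₁ = 1.02×10⁻⁶ J.
Battery connected ⇒ V is held fixed. C₂ = 11.1 C₁ and U = ½CV², so U₂/U₁ = C₂/C₁ = 11.1.
U₂ = 11.1 × 1.02×10⁻⁶ = 1.14×10⁻⁵ J.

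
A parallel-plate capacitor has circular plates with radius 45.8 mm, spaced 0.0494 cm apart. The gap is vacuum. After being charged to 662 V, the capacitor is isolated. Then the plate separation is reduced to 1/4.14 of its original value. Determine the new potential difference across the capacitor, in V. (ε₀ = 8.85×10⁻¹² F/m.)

160 V

A = π(45.8 mm)² = 6.59×10⁻³ m².
Initially C₁ = ε₀A/d = 8.85×10⁻¹² × 6.59×10⁻³ / 4.94×10⁻⁴ = 1.18×10⁻¹⁰ F.
V₁ = 6.62×10² V.
Isolated ⇒ Q is held fixed. C₂ = 4.14 C₁ and V = Q/C, so V₂/V₁ = C₁/C₂ = 0.242.
V₂ = 0.242 × 6.62×10² = 1.60×10² V.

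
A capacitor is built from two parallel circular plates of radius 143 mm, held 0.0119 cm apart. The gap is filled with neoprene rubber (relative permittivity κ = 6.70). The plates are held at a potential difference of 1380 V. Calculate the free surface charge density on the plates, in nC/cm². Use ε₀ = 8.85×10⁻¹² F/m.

σ ≈ 68.8 nC/cm²

A = π(143 mm)² = 6.42×10⁻² m².
C = κε₀A/d = 6.70 × 8.85×10⁻¹² × 6.42×10⁻² / 1.19×10⁻⁴ = 3.20×10⁻⁸ F.
σ = Q/A = CV/A = 3.20×10⁻⁸ × 1380 / 6.42×10⁻² = 6.88×10⁻⁴ C/m².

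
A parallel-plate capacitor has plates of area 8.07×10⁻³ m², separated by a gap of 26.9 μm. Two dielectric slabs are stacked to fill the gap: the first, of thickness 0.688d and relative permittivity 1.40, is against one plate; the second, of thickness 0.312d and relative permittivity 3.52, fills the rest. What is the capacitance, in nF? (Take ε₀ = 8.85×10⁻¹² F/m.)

C ≈ 4.58 nF

Stacked slabs ⇒ two capacitors in series, each with the full plate area.
C₁ = κ₁ε₀A/d₁ = 1.40 × 8.85×10⁻¹² × 8.07×10⁻³ / 1.85×10⁻⁵ = 5.40×10⁻⁹ F.
C₂ = κ₂ε₀A/d₂ = 3.52 × 8.85×10⁻¹² × 8.07×10⁻³ / 8.39×10⁻⁶ = 3.00×10⁻⁸ F.
C = (1/C₁ + 1/C₂)⁻¹ = 4.58×10⁻⁹ F.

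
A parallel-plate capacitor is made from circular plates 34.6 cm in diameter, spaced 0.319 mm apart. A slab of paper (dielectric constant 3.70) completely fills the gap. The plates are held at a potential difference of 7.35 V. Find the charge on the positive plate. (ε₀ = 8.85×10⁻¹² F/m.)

A = π(34.6/2 cm)² = 9.40×10⁻² m².
C = κε₀A/d = 3.70 × 8.85×10⁻¹² × 9.40×10⁻² / 3.19×10⁻⁴ = 9.65×10⁻⁹ F.
Q = CV = 9.65×10⁻⁹ × 7.35 = 7.09×10⁻⁸ C.

Q ≈ 70.9 nC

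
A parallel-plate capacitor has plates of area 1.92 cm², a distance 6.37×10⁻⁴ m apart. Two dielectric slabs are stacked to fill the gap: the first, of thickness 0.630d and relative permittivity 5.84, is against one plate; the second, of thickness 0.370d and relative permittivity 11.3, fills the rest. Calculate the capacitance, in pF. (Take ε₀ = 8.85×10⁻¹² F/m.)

A = 1.92 cm² = 1.92×10⁻⁴ m².
Stacked slabs ⇒ two capacitors in series, each with the full plate area.
C₁ = κ₁ε₀A/d₁ = 5.84 × 8.85×10⁻¹² × 1.92×10⁻⁴ / 4.01×10⁻⁴ = 2.47×10⁻¹¹ F.
C₂ = κ₂ε₀A/d₂ = 11.3 × 8.85×10⁻¹² × 1.92×10⁻⁴ / 2.36×10⁻⁴ = 8.15×10⁻¹¹ F.
C = (1/C₁ + 1/C₂)⁻¹ = 1.90×10⁻¹¹ F.

19.0 pF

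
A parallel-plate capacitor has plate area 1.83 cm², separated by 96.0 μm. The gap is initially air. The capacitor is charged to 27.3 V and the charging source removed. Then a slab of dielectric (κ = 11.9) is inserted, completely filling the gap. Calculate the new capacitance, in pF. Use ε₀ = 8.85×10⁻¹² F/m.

A = 1.83 cm² = 1.83×10⁻⁴ m².
Initially C₁ = ε₀A/d = 8.85×10⁻¹² × 1.83×10⁻⁴ / 9.60×10⁻⁵ = 1.69×10⁻¹¹ F.
C = κε₀A/d scales with κ, so C₂/C₁ = κ = 11.9.
C₂ = 11.9 × 1.69×10⁻¹¹ = 2.01×10⁻¹⁰ F.

201 pF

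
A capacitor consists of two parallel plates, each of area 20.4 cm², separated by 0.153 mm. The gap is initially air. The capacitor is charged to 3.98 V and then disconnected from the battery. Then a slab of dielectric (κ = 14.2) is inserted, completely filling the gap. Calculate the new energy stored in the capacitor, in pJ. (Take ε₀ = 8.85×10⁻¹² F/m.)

U ≈ 65.8 pJ

A = 20.4 cm² = 2.04×10⁻³ m².
Initially C₁ = ε₀A/d = 8.85×10⁻¹² × 2.04×10⁻³ / 1.53×10⁻⁴ = 1.18×10⁻¹⁰ F.
U₁ = 9.35×10⁻¹⁰ J.
Isolated ⇒ Q is held fixed. C₂ = 14.2 C₁ and U = Q²/(2C), so U₂/U₁ = C₁/C₂ = 0.0704.
U₂ = 0.0704 × 9.35×10⁻¹⁰ = 6.58×10⁻¹¹ J.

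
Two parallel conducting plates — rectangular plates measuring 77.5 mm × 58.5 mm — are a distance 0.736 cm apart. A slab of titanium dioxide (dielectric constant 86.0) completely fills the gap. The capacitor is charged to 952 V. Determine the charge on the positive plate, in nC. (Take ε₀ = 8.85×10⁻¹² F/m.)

A = 77.5 × 58.5 mm² = 4.53×10⁻³ m².
C = κε₀A/d = 86.0 × 8.85×10⁻¹² × 4.53×10⁻³ / 7.36×10⁻³ = 4.69×10⁻¹⁰ F.
Q = CV = 4.69×10⁻¹⁰ × 952 = 4.46×10⁻⁷ C.

Q ≈ 446 nC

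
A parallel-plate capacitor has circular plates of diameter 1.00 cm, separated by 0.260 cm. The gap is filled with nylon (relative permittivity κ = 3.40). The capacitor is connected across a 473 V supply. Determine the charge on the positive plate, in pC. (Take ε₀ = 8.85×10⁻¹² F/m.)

Q ≈ 430 pC

A = π(1.00/2 cm)² = 7.85×10⁻⁵ m².
C = κε₀A/d = 3.40 × 8.85×10⁻¹² × 7.85×10⁻⁵ / 2.60×10⁻³ = 9.09×10⁻¹³ F.
Q = CV = 9.09×10⁻¹³ × 473 = 4.30×10⁻¹⁰ C.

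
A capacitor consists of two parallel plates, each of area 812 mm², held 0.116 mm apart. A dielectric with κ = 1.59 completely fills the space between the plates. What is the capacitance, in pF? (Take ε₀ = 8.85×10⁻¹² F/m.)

A = 812 mm² = 8.12×10⁻⁴ m².
C = κε₀A/d = 1.59 × 8.85×10⁻¹² × 8.12×10⁻⁴ / 1.16×10⁻⁴ = 9.85×10⁻¹¹ F.

98.5 pF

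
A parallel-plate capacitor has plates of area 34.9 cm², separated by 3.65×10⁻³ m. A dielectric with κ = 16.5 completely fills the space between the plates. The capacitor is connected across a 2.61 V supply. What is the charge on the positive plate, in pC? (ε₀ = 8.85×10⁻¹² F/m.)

Q ≈ 364 pC

A = 34.9 cm² = 3.49×10⁻³ m².
C = κε₀A/d = 16.5 × 8.85×10⁻¹² × 3.49×10⁻³ / 3.65×10⁻³ = 1.40×10⁻¹⁰ F.
Q = CV = 1.40×10⁻¹⁰ × 2.61 = 3.64×10⁻¹⁰ C.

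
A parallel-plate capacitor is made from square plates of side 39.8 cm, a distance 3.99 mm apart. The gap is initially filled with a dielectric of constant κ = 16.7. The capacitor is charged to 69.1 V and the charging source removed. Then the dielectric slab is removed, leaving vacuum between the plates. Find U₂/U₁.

16.7

Isolated ⇒ Q is held fixed.
C₂ = 0.0599 C₁ and U = Q²/(2C), so U₂/U₁ = C₁/C₂ = 16.7.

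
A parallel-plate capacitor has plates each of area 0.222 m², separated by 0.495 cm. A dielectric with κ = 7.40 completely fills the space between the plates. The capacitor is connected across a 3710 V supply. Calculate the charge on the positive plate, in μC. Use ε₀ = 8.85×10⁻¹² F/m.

10.9 μC

C = κε₀A/d = 7.40 × 8.85×10⁻¹² × 0.222 / 4.95×10⁻³ = 2.94×10⁻⁹ F.
Q = CV = 2.94×10⁻⁹ × 3710 = 1.09×10⁻⁵ C.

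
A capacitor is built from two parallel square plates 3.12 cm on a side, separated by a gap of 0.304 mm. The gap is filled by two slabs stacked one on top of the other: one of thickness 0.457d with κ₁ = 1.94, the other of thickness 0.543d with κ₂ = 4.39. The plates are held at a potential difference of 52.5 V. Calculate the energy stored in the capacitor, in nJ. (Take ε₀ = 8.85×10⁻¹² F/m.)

A = (3.12 cm)² = 9.73×10⁻⁴ m².
Stacked slabs ⇒ two capacitors in series, each with the full plate area.
C₁ = κ₁ε₀A/d₁ = 1.94 × 8.85×10⁻¹² × 9.73×10⁻⁴ / 1.39×10⁻⁴ = 1.20×10⁻¹⁰ F.
C₂ = κ₂ε₀A/d₂ = 4.39 × 8.85×10⁻¹² × 9.73×10⁻⁴ / 1.65×10⁻⁴ = 2.29×10⁻¹⁰ F.
C = (1/C₁ + 1/C₂)⁻¹ = 7.89×10⁻¹¹ F.
U = ½CV² = ½ × 7.89×10⁻¹¹ × (52.5)² = 1.09×10⁻⁷ J.

109 nJ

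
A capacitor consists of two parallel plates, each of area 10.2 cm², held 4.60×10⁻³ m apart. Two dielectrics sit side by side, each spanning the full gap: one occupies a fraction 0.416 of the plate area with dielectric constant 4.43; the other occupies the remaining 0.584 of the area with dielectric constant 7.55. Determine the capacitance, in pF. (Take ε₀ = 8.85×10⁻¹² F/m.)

C ≈ 12.3 pF

A = 10.2 cm² = 1.02×10⁻³ m².
Side-by-side slabs ⇒ two capacitors in parallel, each spanning the full gap.
C₁ = κ₁ε₀A₁/d = 4.43 × 8.85×10⁻¹² × 4.24×10⁻⁴ / 4.60×10⁻³ = 3.62×10⁻¹² F.
C₂ = κ₂ε₀A₂/d = 7.55 × 8.85×10⁻¹² × 5.96×10⁻⁴ / 4.60×10⁻³ = 8.65×10⁻¹² F.
C = C₁ + C₂ = 1.23×10⁻¹¹ F.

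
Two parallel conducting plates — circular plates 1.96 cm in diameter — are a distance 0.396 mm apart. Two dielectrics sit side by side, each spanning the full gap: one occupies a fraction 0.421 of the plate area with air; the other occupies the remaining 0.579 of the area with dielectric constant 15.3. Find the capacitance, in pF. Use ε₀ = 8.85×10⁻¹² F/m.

62.6 pF

A = π(1.96/2 cm)² = 3.02×10⁻⁴ m².
Side-by-side slabs ⇒ two capacitors in parallel, each spanning the full gap.
C₁ = κ₁ε₀A₁/d = 1.00 × 8.85×10⁻¹² × 1.27×10⁻⁴ / 3.96×10⁻⁴ = 2.84×10⁻¹² F.
C₂ = κ₂ε₀A₂/d = 15.3 × 8.85×10⁻¹² × 1.75×10⁻⁴ / 3.96×10⁻⁴ = 5.97×10⁻¹¹ F.
C = C₁ + C₂ = 6.26×10⁻¹¹ F.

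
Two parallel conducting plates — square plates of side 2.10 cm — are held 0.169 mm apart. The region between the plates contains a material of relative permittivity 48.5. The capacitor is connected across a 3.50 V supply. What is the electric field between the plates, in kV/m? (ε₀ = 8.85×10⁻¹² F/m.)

E = V/d = 3.50 / 1.69×10⁻⁴ = 2.07×10⁴ V/m.

E ≈ 20.7 kV/m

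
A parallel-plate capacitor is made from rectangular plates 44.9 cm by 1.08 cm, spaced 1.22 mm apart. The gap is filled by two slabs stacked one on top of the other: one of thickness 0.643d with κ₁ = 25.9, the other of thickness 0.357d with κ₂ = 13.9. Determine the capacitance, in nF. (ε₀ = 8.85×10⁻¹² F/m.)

A = 44.9 × 1.08 cm² = 4.85×10⁻³ m².
Stacked slabs ⇒ two capacitors in series, each with the full plate area.
C₁ = κ₁ε₀A/d₁ = 25.9 × 8.85×10⁻¹² × 4.85×10⁻³ / 7.84×10⁻⁴ = 1.42×10⁻⁹ F.
C₂ = κ₂ε₀A/d₂ = 13.9 × 8.85×10⁻¹² × 4.85×10⁻³ / 4.36×10⁻⁴ = 1.37×10⁻⁹ F.
C = (1/C₁ + 1/C₂)⁻¹ = 6.96×10⁻¹⁰ F.

C ≈ 0.696 nF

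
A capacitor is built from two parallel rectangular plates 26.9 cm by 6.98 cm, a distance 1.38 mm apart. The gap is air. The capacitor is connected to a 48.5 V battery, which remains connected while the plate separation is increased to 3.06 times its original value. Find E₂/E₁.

0.327

Battery connected ⇒ V is held fixed.
E = V/d, so E₂/E₁ = d₁/d₂ = 0.327.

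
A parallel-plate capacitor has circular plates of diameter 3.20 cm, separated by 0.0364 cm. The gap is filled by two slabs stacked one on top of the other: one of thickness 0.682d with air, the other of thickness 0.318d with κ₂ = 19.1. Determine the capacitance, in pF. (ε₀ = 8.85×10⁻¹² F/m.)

C ≈ 28.0 pF

A = π(3.20/2 cm)² = 8.04×10⁻⁴ m².
Stacked slabs ⇒ two capacitors in series, each with the full plate area.
C₁ = κ₁ε₀A/d₁ = 1.00 × 8.85×10⁻¹² × 8.04×10⁻⁴ / 2.48×10⁻⁴ = 2.87×10⁻¹¹ F.
C₂ = κ₂ε₀A/d₂ = 19.1 × 8.85×10⁻¹² × 8.04×10⁻⁴ / 1.16×10⁻⁴ = 1.17×10⁻⁹ F.
C = (1/C₁ + 1/C₂)⁻¹ = 2.80×10⁻¹¹ F.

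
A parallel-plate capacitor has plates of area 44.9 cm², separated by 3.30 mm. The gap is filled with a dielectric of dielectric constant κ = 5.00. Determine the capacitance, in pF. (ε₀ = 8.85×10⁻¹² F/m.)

A = 44.9 cm² = 4.49×10⁻³ m².
C = κε₀A/d = 5.00 × 8.85×10⁻¹² × 4.49×10⁻³ / 3.30×10⁻³ = 6.02×10⁻¹¹ F.

C ≈ 60.2 pF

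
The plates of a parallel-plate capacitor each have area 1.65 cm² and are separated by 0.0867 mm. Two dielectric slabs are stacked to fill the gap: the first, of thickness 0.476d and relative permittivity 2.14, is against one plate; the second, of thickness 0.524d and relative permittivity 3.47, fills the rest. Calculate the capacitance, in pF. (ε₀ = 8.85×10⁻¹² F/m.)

45.1 pF

A = 1.65 cm² = 1.65×10⁻⁴ m².
Stacked slabs ⇒ two capacitors in series, each with the full plate area.
C₁ = κ₁ε₀A/d₁ = 2.14 × 8.85×10⁻¹² × 1.65×10⁻⁴ / 4.13×10⁻⁵ = 7.57×10⁻¹¹ F.
C₂ = κ₂ε₀A/d₂ = 3.47 × 8.85×10⁻¹² × 1.65×10⁻⁴ / 4.54×10⁻⁵ = 1.12×10⁻¹⁰ F.
C = (1/C₁ + 1/C₂)⁻¹ = 4.51×10⁻¹¹ F.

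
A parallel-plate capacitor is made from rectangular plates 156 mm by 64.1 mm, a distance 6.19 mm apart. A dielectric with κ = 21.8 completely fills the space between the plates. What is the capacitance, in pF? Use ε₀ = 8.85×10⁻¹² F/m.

A = 156 × 64.1 mm² = 10.00×10⁻³ m².
C = κε₀A/d = 21.8 × 8.85×10⁻¹² × 10.00×10⁻³ / 6.19×10⁻³ = 3.12×10⁻¹⁰ F.

C ≈ 312 pF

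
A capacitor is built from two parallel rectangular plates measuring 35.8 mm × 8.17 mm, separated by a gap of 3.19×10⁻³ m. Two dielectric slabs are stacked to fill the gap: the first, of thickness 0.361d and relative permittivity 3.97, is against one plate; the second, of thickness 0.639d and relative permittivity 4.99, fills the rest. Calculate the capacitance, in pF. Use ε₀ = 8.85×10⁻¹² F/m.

C ≈ 3.71 pF

A = 35.8 × 8.17 mm² = 2.92×10⁻⁴ m².
Stacked slabs ⇒ two capacitors in series, each with the full plate area.
C₁ = κ₁ε₀A/d₁ = 3.97 × 8.85×10⁻¹² × 2.92×10⁻⁴ / 1.15×10⁻³ = 8.92×10⁻¹² F.
C₂ = κ₂ε₀A/d₂ = 4.99 × 8.85×10⁻¹² × 2.92×10⁻⁴ / 2.04×10⁻³ = 6.34×10⁻¹² F.
C = (1/C₁ + 1/C₂)⁻¹ = 3.71×10⁻¹² F.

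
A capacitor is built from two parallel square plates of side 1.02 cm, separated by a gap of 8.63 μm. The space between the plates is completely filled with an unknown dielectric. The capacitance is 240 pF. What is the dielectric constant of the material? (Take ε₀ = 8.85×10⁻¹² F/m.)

A = (1.02 cm)² = 1.04×10⁻⁴ m².
κ = Cd/(ε₀A) = 2.40×10⁻¹⁰ × 8.63×10⁻⁶ / (8.85×10⁻¹² × 1.04×10⁻⁴) = 2.25.

κ ≈ 2.25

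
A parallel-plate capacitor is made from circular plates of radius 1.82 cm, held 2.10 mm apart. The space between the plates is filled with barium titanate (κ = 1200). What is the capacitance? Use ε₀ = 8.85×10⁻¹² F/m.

5.26 nF

A = π(1.82 cm)² = 1.04×10⁻³ m².
C = κε₀A/d = 1200 × 8.85×10⁻¹² × 1.04×10⁻³ / 2.10×10⁻³ = 5.26×10⁻⁹ F.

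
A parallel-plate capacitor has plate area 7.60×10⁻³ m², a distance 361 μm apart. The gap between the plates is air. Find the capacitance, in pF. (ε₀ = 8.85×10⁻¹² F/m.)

C = ε₀A/d = 8.85×10⁻¹² × 7.60×10⁻³ / 3.61×10⁻⁴ = 1.86×10⁻¹⁰ F.

C ≈ 186 pF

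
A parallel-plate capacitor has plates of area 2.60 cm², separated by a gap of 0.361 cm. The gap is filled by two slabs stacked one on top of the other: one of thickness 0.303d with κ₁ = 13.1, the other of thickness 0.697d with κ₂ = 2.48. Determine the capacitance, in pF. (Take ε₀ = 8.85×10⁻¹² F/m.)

C ≈ 2.10 pF

A = 2.60 cm² = 2.60×10⁻⁴ m².
Stacked slabs ⇒ two capacitors in series, each with the full plate area.
C₁ = κ₁ε₀A/d₁ = 13.1 × 8.85×10⁻¹² × 2.60×10⁻⁴ / 1.09×10⁻³ = 2.76×10⁻¹¹ F.
C₂ = κ₂ε₀A/d₂ = 2.48 × 8.85×10⁻¹² × 2.60×10⁻⁴ / 2.52×10⁻³ = 2.27×10⁻¹² F.
C = (1/C₁ + 1/C₂)⁻¹ = 2.10×10⁻¹² F.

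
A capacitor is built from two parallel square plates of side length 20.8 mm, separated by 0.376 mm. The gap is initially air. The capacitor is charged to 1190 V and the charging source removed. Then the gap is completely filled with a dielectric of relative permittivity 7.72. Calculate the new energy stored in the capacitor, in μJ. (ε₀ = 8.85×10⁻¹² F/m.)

A = (20.8 mm)² = 4.33×10⁻⁴ m².
Initially C₁ = ε₀A/d = 8.85×10⁻¹² × 4.33×10⁻⁴ / 3.76×10⁻⁴ = 1.02×10⁻¹¹ F.
U₁ = 7.21×10⁻⁶ J.
Isolated ⇒ Q is held fixed. C₂ = 7.72 C₁ and U = Q²/(2C), so U₂/U₁ = C₁/C₂ = 0.130.
U₂ = 0.130 × 7.21×10⁻⁶ = 9.34×10⁻⁷ J.

U ≈ 0.934 μJ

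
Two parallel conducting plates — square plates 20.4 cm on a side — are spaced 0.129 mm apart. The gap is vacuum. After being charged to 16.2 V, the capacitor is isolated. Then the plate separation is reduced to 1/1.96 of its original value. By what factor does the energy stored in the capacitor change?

Isolated ⇒ Q is held fixed.
C₂ = 1.96 C₁ and U = Q²/(2C), so U₂/U₁ = C₁/C₂ = 0.510.

U₂/U₁ ≈ 0.510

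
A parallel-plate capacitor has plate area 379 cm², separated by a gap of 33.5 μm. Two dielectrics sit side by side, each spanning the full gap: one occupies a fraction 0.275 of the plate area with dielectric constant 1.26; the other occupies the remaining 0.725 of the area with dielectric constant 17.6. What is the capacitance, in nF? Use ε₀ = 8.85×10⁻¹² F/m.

A = 379 cm² = 3.79×10⁻² m².
Side-by-side slabs ⇒ two capacitors in parallel, each spanning the full gap.
C₁ = κ₁ε₀A₁/d = 1.26 × 8.85×10⁻¹² × 1.04×10⁻² / 3.35×10⁻⁵ = 3.47×10⁻⁹ F.
C₂ = κ₂ε₀A₂/d = 17.6 × 8.85×10⁻¹² × 2.75×10⁻² / 3.35×10⁻⁵ = 1.28×10⁻⁷ F.
C = C₁ + C₂ = 1.31×10⁻⁷ F.

131 nF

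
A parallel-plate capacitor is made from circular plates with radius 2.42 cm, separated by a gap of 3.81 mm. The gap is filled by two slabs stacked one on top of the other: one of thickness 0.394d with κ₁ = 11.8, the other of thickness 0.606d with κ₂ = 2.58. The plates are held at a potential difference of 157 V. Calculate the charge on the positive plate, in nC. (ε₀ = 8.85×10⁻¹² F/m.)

A = π(2.42 cm)² = 1.84×10⁻³ m².
Stacked slabs ⇒ two capacitors in series, each with the full plate area.
C₁ = κ₁ε₀A/d₁ = 11.8 × 8.85×10⁻¹² × 1.84×10⁻³ / 1.50×10⁻³ = 1.28×10⁻¹⁰ F.
C₂ = κ₂ε₀A/d₂ = 2.58 × 8.85×10⁻¹² × 1.84×10⁻³ / 2.31×10⁻³ = 1.82×10⁻¹¹ F.
C = (1/C₁ + 1/C₂)⁻¹ = 1.59×10⁻¹¹ F.
Q = CV = 1.59×10⁻¹¹ × 157 = 2.50×10⁻⁹ C.

2.50 nC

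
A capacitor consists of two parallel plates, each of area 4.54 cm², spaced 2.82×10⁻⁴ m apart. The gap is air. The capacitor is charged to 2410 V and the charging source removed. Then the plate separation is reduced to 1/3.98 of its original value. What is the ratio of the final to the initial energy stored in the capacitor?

Isolated ⇒ Q is held fixed.
C₂ = 3.98 C₁ and U = Q²/(2C), so U₂/U₁ = C₁/C₂ = 0.251.

U₂/U₁ ≈ 0.251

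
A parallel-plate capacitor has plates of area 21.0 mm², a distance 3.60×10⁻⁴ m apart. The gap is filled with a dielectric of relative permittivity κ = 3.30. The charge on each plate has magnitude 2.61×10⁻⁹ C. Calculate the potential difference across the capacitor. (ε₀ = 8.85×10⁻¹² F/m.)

1.53 kV

A = 21.0 mm² = 2.10×10⁻⁵ m².
C = κε₀A/d = 3.30 × 8.85×10⁻¹² × 2.10×10⁻⁵ / 3.60×10⁻⁴ = 1.70×10⁻¹² F.
V = Q/C = 2.61×10⁻⁹ / 1.70×10⁻¹² = 1.53×10³ V.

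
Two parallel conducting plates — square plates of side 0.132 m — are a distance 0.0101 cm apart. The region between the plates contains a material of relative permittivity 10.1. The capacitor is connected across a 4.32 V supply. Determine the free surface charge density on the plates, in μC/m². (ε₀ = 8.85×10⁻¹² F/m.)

A = (0.132 m)² = 1.74×10⁻² m².
C = κε₀A/d = 10.1 × 8.85×10⁻¹² × 1.74×10⁻² / 1.01×10⁻⁴ = 1.54×10⁻⁸ F.
σ = Q/A = CV/A = 1.54×10⁻⁸ × 4.32 / 1.74×10⁻² = 3.82×10⁻⁶ C/m².

σ ≈ 3.82 μC/m²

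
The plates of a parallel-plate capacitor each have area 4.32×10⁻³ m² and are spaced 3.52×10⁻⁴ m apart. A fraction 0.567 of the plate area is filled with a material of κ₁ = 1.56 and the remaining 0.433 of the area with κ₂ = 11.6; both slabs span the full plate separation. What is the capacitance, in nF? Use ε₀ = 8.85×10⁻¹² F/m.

Side-by-side slabs ⇒ two capacitors in parallel, each spanning the full gap.
C₁ = κ₁ε₀A₁/d = 1.56 × 8.85×10⁻¹² × 2.45×10⁻³ / 3.52×10⁻⁴ = 9.61×10⁻¹¹ F.
C₂ = κ₂ε₀A₂/d = 11.6 × 8.85×10⁻¹² × 1.87×10⁻³ / 3.52×10⁻⁴ = 5.46×10⁻¹⁰ F.
C = C₁ + C₂ = 6.42×10⁻¹⁰ F.

C ≈ 0.642 nF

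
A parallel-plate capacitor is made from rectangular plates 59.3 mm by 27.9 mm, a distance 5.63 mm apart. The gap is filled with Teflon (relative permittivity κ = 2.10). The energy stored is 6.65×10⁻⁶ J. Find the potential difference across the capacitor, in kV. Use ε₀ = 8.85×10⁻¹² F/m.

1.56 kV

A = 59.3 × 27.9 mm² = 1.65×10⁻³ m².
C = κε₀A/d = 2.10 × 8.85×10⁻¹² × 1.65×10⁻³ / 5.63×10⁻³ = 5.46×10⁻¹² F.
V = √(2U/C) = √(2 × 6.65×10⁻⁶ / 5.46×10⁻¹²) = 1.56×10³ V.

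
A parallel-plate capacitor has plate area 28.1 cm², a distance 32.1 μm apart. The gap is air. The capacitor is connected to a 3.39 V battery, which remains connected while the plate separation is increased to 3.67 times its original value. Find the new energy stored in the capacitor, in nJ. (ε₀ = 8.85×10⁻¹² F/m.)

U ≈ 1.21 nJ

A = 28.1 cm² = 2.81×10⁻³ m².
Initially C₁ = ε₀A/d = 8.85×10⁻¹² × 2.81×10⁻³ / 3.21×10⁻⁵ = 7.75×10⁻¹⁰ F.
U₁ = 4.45×10⁻⁹ J.
Battery connected ⇒ V is held fixed. C₂ = 0.272 C₁ and U = ½CV², so U₂/U₁ = C₂/C₁ = 0.272.
U₂ = 0.272 × 4.45×10⁻⁹ = 1.21×10⁻⁹ J.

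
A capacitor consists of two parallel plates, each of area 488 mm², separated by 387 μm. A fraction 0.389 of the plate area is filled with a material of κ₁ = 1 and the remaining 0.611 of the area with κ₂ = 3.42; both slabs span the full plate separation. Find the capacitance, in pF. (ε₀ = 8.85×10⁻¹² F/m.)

A = 488 mm² = 4.88×10⁻⁴ m².
Side-by-side slabs ⇒ two capacitors in parallel, each spanning the full gap.
C₁ = κ₁ε₀A₁/d = 1.00 × 8.85×10⁻¹² × 1.90×10⁻⁴ / 3.87×10⁻⁴ = 4.34×10⁻¹² F.
C₂ = κ₂ε₀A₂/d = 3.42 × 8.85×10⁻¹² × 2.98×10⁻⁴ / 3.87×10⁻⁴ = 2.33×10⁻¹¹ F.
C = C₁ + C₂ = 2.77×10⁻¹¹ F.

C ≈ 27.7 pF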